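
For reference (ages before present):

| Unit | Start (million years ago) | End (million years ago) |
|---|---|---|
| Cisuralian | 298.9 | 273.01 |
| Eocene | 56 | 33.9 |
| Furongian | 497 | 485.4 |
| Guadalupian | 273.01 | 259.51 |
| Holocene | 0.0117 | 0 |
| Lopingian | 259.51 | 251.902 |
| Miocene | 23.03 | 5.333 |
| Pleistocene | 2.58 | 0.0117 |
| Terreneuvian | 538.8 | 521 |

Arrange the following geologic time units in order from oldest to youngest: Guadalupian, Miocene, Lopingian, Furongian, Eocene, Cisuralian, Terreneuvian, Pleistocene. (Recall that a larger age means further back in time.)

Terreneuvian, Furongian, Cisuralian, Guadalupian, Lopingian, Eocene, Miocene, Pleistocene

Sorting by start age (descending Ma, since larger Ma = older): Terreneuvian began 538.8, Furongian began 497, Cisuralian began 298.9, Guadalupian began 273.01, Lopingian began 259.51, Eocene began 56, Miocene began 23.03, Pleistocene began 2.58.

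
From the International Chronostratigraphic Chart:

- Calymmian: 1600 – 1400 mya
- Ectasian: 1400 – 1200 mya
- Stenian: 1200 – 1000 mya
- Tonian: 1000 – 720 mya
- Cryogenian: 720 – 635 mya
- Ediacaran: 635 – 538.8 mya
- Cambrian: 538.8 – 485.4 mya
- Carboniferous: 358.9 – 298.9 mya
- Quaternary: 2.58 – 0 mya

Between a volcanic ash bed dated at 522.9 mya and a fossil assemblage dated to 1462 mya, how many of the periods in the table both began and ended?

1462 Ma sits inside the Calymmian (1600–1400) and 522.9 Ma inside the Cambrian (538.8–485.4); neither of those is wholly between the two dates.
The listed periods lying completely between them are Ectasian, Stenian, Tonian, Cryogenian, Ediacaran — 5 in all.

5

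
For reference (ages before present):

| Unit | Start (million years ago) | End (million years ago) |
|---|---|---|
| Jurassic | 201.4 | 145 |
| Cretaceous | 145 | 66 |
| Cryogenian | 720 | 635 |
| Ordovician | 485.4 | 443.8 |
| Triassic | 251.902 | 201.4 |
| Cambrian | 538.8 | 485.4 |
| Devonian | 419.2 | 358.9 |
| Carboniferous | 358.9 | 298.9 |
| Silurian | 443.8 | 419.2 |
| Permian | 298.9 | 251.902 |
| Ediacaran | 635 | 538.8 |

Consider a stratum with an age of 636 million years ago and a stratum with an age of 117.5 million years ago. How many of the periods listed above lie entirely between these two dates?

9

636 Ma sits inside the Cryogenian (720–635) and 117.5 Ma inside the Cretaceous (145–66); neither of those is wholly between the two dates.
The listed periods lying completely between them are Ediacaran, Cambrian, Ordovician, Silurian, Devonian, Carboniferous, Permian, Triassic, Jurassic — 9 in all.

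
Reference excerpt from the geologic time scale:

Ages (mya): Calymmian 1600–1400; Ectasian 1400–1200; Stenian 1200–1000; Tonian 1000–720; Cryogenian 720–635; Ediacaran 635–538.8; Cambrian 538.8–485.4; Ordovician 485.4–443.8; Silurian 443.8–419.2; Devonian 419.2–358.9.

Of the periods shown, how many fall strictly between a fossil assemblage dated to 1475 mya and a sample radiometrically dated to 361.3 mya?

8

1475 Ma sits inside the Calymmian (1600–1400) and 361.3 Ma inside the Devonian (419.2–358.9); neither of those is wholly between the two dates.
The listed periods lying completely between them are Ectasian, Stenian, Tonian, Cryogenian, Ediacaran, Cambrian, Ordovician, Silurian — 8 in all.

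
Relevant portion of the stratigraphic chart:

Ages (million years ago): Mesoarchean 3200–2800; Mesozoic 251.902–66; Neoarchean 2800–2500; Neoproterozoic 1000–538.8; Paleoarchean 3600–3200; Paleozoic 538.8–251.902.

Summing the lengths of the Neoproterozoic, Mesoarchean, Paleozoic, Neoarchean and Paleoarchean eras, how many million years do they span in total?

1848.098 million years

Each duration: Neoproterozoic = 461.2; Mesoarchean = 400; Paleozoic = 286.898; Neoarchean = 300; Paleoarchean = 400.
Sum: 461.2 + 400 + 286.898 + 300 + 400 = 1848.098 Myr.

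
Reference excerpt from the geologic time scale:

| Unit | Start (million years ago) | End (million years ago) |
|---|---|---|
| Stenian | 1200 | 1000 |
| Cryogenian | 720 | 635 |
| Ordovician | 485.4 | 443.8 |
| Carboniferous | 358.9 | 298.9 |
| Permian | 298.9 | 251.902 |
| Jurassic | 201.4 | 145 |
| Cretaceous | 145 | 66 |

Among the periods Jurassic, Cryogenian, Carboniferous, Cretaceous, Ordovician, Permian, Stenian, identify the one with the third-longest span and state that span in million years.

Cretaceous, 79 million years

Start − end for each: Jurassic 201.4 − 145 = 56.4; Cryogenian 720 − 635 = 85; Carboniferous 358.9 − 298.9 = 60; Cretaceous 145 − 66 = 79; Ordovician 485.4 − 443.8 = 41.6; Permian 298.9 − 251.902 = 46.998; Stenian 1200 − 1000 = 200.
Ranking these from longest: Stenian > Cryogenian > Cretaceous > Carboniferous > Jurassic > Permian > Ordovician.
Position 3 in that ranking is Cretaceous, which lasted 79 Myr.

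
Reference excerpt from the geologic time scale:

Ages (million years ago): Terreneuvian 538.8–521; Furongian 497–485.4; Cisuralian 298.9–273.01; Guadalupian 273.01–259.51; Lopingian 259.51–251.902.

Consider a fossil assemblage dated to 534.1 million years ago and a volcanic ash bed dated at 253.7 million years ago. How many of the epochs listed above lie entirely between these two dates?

3

The older date is 534.1 Ma and the younger is 253.7 Ma.
Epochs with start < 534.1 and end > 253.7 Ma: Furongian (497–485.4), Cisuralian (298.9–273.01), Guadalupian (273.01–259.51).
That is 3 complete epochs.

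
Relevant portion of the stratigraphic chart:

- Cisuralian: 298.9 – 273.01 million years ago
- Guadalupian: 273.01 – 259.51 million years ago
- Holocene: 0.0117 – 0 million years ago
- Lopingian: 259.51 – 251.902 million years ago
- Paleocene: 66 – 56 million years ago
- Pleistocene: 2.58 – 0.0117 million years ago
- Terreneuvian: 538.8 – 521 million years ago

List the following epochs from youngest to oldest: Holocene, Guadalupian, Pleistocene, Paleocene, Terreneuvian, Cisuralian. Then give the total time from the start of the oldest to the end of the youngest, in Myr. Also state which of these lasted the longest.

From the excerpt: Holocene 0.0117–0; Guadalupian 273.01–259.51; Pleistocene 2.58–0.0117; Paleocene 66–56; Terreneuvian 538.8–521; Cisuralian 298.9–273.01 (Ma).
Larger Ma is earlier, so the oldest is Terreneuvian and the youngest is Holocene; youngest to oldest: Holocene, Pleistocene, Paleocene, Guadalupian, Cisuralian, Terreneuvian.
Oldest start 538.8 minus youngest end 0 gives 538.8 Myr overall.
Individual lengths (start − end): Terreneuvian 17.8; Holocene 0.0117; Paleocene 10; Pleistocene 2.5683; Cisuralian 25.89; Guadalupian 13.5. The largest is Cisuralian at 25.89 Myr.

Holocene → Pleistocene → Paleocene → Guadalupian → Cisuralian → Terreneuvian; total span 538.8 Myr; longest is Cisuralian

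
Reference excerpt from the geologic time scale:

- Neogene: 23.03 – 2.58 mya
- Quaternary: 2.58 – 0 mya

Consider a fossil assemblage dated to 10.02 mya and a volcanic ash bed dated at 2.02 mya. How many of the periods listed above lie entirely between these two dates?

0

Checking each listed span, none has both start < 10.02 Ma and end > 2.02 Ma — every period straddles one of the two dates or lies outside them — so the count is 0.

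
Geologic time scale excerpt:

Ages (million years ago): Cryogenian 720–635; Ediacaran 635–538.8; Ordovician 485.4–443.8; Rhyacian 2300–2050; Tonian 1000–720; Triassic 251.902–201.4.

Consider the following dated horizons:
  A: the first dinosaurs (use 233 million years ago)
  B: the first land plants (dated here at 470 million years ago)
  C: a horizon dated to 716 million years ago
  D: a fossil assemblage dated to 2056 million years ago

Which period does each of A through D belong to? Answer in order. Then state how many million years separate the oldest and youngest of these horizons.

Match each age against the start–end ranges in the excerpt: A = 233 Ma → Triassic (251.902–201.4); B = 470 Ma → Ordovician (485.4–443.8); C = 716 Ma → Cryogenian (720–635); D = 2056 Ma → Rhyacian (2300–2050).
The largest age is 2056 Ma and the smallest is 233 Ma; their difference is 1823 Myr.

A — Triassic; B — Ordovician; C — Cryogenian; D — Rhyacian; span 1823 million years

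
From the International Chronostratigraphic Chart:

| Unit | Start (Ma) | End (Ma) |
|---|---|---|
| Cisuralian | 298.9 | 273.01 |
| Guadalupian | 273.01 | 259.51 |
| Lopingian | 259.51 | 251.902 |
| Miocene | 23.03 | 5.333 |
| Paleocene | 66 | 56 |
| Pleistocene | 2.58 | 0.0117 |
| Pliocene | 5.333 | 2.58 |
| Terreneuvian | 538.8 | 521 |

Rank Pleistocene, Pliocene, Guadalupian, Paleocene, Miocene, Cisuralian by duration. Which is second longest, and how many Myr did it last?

Miocene, 17.697 million years

Durations: Pleistocene 2.5683; Pliocene 2.753; Guadalupian 13.5; Paleocene 10; Miocene 17.697; Cisuralian 25.89 Myr.
Sorted longest-first: Cisuralian (25.89), Miocene (17.697), Guadalupian (13.5), Paleocene (10), Pliocene (2.753), Pleistocene (2.5683).
The second longest is Miocene at 17.697 Myr.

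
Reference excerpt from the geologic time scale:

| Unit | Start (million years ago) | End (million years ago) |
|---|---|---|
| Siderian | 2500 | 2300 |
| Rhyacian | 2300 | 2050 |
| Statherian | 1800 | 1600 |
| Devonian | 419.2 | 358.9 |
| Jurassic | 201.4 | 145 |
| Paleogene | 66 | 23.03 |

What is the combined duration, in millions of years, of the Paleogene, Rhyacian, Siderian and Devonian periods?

Duration is start − end for each: (66 − 23.03) + (2300 − 2050) + (2500 − 2300) + (419.2 − 358.9).
That is 42.97 + 250 + 200 + 60.3, which totals 553.27 million years.

553.27 million years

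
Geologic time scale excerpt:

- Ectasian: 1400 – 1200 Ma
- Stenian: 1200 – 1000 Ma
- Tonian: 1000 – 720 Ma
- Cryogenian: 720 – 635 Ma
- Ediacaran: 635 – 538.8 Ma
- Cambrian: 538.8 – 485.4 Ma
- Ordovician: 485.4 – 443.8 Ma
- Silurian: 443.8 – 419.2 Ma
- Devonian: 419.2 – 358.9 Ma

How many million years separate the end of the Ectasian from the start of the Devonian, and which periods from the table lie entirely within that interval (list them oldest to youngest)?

780.8 million years; Stenian, Tonian, Cryogenian, Ediacaran, Cambrian, Ordovician, Silurian

End of Ectasian = 1200 Ma; start of Devonian = 419.2 Ma.
Gap = 1200 − 419.2 = 780.8 Myr.
Periods wholly inside 1200–419.2 Ma: Stenian (1200–1000), Tonian (1000–720), Cryogenian (720–635), Ediacaran (635–538.8), Cambrian (538.8–485.4), Ordovician (485.4–443.8), Silurian (443.8–419.2).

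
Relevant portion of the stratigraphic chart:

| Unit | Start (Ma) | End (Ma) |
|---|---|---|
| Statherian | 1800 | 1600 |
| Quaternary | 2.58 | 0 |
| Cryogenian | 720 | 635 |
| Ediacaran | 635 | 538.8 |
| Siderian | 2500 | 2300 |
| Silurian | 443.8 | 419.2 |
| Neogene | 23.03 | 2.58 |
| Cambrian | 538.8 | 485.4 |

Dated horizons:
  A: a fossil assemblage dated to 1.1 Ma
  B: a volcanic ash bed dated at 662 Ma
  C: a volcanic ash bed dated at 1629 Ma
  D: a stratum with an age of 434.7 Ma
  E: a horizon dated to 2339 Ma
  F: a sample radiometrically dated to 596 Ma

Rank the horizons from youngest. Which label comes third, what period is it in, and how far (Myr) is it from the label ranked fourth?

F, in the Ediacaran; 66 million years to B

Smaller Ma means younger, so youngest first: A 1.1 < D 434.7 < F 596 < B 662 < C 1629 < E 2339.
Counting 3 along gives F (596 Ma); the excerpt puts that inside the Ediacaran, 635–538.8 Ma.
Next in line is B (662 Ma), and 662 − 596 = 66 Myr.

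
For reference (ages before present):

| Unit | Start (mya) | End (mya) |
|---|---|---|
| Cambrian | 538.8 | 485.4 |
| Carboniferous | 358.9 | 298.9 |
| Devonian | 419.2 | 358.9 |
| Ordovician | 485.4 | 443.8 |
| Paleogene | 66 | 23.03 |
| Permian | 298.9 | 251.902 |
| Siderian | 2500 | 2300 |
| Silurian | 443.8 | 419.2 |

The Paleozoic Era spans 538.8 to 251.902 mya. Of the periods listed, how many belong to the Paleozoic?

Periods inside 538.8–251.902 Ma: Cambrian, Ordovician, Silurian, Devonian, Carboniferous, Permian — 6 in total.

6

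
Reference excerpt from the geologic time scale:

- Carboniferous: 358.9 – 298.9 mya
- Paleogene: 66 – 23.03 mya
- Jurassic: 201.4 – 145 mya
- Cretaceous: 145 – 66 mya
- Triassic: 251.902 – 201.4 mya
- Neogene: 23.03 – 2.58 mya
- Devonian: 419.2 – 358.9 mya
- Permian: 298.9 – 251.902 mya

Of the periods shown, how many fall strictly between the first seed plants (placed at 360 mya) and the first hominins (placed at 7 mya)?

The older date is 360 Ma and the younger is 7 Ma.
Periods with start < 360 and end > 7 Ma: Carboniferous (358.9–298.9), Permian (298.9–251.902), Triassic (251.902–201.4), Jurassic (201.4–145), Cretaceous (145–66), Paleogene (66–23.03).
That is 6 complete periods.

6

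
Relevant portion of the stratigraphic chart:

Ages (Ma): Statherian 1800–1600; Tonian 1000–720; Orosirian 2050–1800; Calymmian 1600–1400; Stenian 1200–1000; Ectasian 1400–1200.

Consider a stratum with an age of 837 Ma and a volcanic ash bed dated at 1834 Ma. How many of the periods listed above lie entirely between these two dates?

4

The older date is 1834 Ma and the younger is 837 Ma.
Periods with start < 1834 and end > 837 Ma: Statherian (1800–1600), Calymmian (1600–1400), Ectasian (1400–1200), Stenian (1200–1000).
That is 4 complete periods.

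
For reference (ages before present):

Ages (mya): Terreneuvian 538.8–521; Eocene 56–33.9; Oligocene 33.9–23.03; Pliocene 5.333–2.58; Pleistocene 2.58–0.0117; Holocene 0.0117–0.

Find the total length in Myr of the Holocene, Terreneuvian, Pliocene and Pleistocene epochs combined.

23.133 million years

Duration is start − end for each: (0.0117 − 0) + (538.8 − 521) + (5.333 − 2.58) + (2.58 − 0.0117).
That is 0.0117 + 17.8 + 2.753 + 2.5683, which totals 23.133 million years.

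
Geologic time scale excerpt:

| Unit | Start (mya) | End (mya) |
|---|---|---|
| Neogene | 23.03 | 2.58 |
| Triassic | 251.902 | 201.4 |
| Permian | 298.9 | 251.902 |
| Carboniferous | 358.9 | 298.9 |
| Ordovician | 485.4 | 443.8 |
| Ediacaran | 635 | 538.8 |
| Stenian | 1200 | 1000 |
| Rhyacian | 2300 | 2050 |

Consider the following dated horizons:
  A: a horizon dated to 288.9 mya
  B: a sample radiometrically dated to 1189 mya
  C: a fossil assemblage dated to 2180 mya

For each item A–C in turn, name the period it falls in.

A: 288.9 Ma lies in 298.9–251.902 Ma, so Permian.
B: 1189 Ma lies in 1200–1000 Ma, so Stenian.
C: 2180 Ma lies in 2300–2050 Ma, so Rhyacian.

A — Permian; B — Stenian; C — Rhyacian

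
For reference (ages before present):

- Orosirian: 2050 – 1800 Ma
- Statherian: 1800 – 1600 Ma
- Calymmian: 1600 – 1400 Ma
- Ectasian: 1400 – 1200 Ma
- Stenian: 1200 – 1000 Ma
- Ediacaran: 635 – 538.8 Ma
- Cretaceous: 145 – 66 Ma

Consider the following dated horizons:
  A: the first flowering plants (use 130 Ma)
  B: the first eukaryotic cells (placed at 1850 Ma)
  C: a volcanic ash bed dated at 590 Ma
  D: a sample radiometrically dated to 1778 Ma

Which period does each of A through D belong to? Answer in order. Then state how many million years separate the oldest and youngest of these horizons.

Match each age against the start–end ranges in the excerpt: A = 130 Ma → Cretaceous (145–66); B = 1850 Ma → Orosirian (2050–1800); C = 590 Ma → Ediacaran (635–538.8); D = 1778 Ma → Statherian (1800–1600).
The largest age is 1850 Ma and the smallest is 130 Ma; their difference is 1720 Myr.

A — Cretaceous; B — Orosirian; C — Ediacaran; D — Statherian; span 1720 million years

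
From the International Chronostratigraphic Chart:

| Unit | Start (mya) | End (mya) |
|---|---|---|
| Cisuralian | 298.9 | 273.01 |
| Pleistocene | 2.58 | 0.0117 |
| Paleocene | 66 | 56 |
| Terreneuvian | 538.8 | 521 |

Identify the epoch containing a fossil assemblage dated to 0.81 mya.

0.81 Ma lies between 2.58 and 0.0117 Ma, so it falls in the Pleistocene.

Pleistocene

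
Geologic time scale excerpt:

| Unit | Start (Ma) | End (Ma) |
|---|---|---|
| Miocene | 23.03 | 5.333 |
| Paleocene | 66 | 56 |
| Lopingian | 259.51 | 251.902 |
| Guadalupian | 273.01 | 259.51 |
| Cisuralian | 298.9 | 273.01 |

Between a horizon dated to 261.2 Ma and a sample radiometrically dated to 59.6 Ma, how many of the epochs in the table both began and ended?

1

The older date is 261.2 Ma and the younger is 59.6 Ma.
Epochs with start < 261.2 and end > 59.6 Ma: Lopingian (259.51–251.902).
That is 1 complete epoch.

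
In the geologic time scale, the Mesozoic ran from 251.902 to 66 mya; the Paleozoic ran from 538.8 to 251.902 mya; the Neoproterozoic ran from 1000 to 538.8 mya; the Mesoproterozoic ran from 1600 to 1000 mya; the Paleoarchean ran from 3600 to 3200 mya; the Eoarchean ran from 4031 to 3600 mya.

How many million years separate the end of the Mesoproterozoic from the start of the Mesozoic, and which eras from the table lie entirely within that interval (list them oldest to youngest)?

The Mesoproterozoic closes at 1000 Ma and the Mesozoic opens at 251.902 Ma, so the interval is 1000 − 251.902 = 748.098 Myr.
An era fits inside if it starts at or after 1000 Ma and ends at or before 251.902 Ma; oldest first that gives Neoproterozoic, Paleozoic.

748.098 million years; Neoproterozoic, Paleozoic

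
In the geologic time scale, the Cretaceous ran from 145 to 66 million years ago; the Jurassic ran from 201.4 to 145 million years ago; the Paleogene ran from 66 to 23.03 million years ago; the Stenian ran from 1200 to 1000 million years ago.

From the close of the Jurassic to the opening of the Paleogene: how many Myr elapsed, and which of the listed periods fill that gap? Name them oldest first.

79 million years; Cretaceous

End of Jurassic = 145 Ma; start of Paleogene = 66 Ma.
Gap = 145 − 66 = 79 Myr.
Periods wholly inside 145–66 Ma: Cretaceous (145–66).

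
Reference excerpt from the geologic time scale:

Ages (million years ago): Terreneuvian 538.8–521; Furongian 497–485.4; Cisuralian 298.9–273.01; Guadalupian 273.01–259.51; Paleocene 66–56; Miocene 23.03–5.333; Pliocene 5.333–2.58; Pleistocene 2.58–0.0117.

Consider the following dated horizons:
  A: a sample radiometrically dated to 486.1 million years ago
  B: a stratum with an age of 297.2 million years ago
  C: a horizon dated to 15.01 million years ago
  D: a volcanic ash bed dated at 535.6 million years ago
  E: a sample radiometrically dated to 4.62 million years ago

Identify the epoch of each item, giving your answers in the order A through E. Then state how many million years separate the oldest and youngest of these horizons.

A: 486.1 Ma lies in 497–485.4 Ma, so Furongian.
B: 297.2 Ma lies in 298.9–273.01 Ma, so Cisuralian.
C: 15.01 Ma lies in 23.03–5.333 Ma, so Miocene.
D: 535.6 Ma lies in 538.8–521 Ma, so Terreneuvian.
E: 4.62 Ma lies in 5.333–2.58 Ma, so Pliocene.
Oldest = 535.6 Ma, youngest = 4.62 Ma → span 530.98 Myr.

A — Furongian; B — Cisuralian; C — Miocene; D — Terreneuvian; E — Pliocene; span 530.98 million years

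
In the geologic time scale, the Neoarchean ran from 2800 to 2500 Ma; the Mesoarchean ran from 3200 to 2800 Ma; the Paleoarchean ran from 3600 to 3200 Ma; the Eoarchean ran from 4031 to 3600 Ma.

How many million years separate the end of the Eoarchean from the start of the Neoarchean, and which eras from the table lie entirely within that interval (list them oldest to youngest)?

The Eoarchean closes at 3600 Ma and the Neoarchean opens at 2800 Ma, so the interval is 3600 − 2800 = 800 Myr.
An era fits inside if it starts at or after 3600 Ma and ends at or before 2800 Ma; oldest first that gives Paleoarchean, Mesoarchean.

800 million years; Paleoarchean, Mesoarchean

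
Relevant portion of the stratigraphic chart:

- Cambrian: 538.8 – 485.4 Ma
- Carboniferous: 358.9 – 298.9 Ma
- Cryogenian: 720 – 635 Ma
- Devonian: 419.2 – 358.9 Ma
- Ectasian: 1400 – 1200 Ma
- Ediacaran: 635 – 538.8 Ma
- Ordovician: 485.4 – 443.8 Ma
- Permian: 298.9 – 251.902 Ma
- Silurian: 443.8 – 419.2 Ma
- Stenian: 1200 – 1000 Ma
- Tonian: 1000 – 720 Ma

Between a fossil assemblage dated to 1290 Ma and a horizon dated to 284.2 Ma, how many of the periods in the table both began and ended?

9

The older date is 1290 Ma and the younger is 284.2 Ma.
Periods with start < 1290 and end > 284.2 Ma: Stenian (1200–1000), Tonian (1000–720), Cryogenian (720–635), Ediacaran (635–538.8), Cambrian (538.8–485.4), Ordovician (485.4–443.8), Silurian (443.8–419.2), Devonian (419.2–358.9), Carboniferous (358.9–298.9).
That is 9 complete periods.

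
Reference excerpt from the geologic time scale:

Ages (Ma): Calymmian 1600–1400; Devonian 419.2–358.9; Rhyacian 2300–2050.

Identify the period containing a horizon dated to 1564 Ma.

1564 Ma lies between 1600 and 1400 Ma, so it falls in the Calymmian.

Calymmian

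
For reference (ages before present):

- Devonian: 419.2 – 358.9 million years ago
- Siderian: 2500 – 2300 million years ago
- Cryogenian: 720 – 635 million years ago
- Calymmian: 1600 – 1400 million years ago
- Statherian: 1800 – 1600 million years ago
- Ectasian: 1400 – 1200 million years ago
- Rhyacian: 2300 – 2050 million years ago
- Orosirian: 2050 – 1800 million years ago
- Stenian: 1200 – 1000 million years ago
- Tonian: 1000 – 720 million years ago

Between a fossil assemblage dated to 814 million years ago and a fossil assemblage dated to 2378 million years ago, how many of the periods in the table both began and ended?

6

2378 Ma sits inside the Siderian (2500–2300) and 814 Ma inside the Tonian (1000–720); neither of those is wholly between the two dates.
The listed periods lying completely between them are Rhyacian, Orosirian, Statherian, Calymmian, Ectasian, Stenian — 6 in all.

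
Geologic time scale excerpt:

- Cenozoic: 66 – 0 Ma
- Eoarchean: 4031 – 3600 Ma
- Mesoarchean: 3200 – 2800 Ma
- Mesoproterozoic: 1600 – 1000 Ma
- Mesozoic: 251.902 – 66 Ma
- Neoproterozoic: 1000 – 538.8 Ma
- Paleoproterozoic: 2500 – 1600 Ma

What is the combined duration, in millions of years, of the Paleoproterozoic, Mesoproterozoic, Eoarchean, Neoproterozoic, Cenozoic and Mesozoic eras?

Duration is start − end for each: (2500 − 1600) + (1600 − 1000) + (4031 − 3600) + (1000 − 538.8) + (66 − 0) + (251.902 − 66).
That is 900 + 600 + 431 + 461.2 + 66 + 185.902, which totals 2644.102 million years.

2644.102 million years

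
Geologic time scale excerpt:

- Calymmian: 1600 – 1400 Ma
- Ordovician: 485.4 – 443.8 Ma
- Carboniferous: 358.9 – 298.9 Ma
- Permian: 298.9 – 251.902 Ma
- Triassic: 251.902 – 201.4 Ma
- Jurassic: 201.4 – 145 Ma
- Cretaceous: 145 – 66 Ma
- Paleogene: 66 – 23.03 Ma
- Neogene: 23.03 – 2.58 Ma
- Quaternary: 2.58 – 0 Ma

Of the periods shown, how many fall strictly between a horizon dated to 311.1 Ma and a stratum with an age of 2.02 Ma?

311.1 Ma sits inside the Carboniferous (358.9–298.9) and 2.02 Ma inside the Quaternary (2.58–0); neither of those is wholly between the two dates.
The listed periods lying completely between them are Permian, Triassic, Jurassic, Cretaceous, Paleogene, Neogene — 6 in all.

6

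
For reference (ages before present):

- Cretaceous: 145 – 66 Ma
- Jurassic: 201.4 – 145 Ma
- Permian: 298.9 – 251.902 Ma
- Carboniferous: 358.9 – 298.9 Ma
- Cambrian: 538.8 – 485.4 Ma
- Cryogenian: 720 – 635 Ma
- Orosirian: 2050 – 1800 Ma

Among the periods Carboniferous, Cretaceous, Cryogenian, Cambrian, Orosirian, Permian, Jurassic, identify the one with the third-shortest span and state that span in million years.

Start − end for each: Carboniferous 358.9 − 298.9 = 60; Cretaceous 145 − 66 = 79; Cryogenian 720 − 635 = 85; Cambrian 538.8 − 485.4 = 53.4; Orosirian 2050 − 1800 = 250; Permian 298.9 − 251.902 = 46.998; Jurassic 201.4 − 145 = 56.4.
Ranking these from shortest: Permian < Cambrian < Jurassic < Carboniferous < Cretaceous < Cryogenian < Orosirian.
Position 3 in that ranking is Jurassic, which lasted 56.4 Myr.

Jurassic, 56.4 million years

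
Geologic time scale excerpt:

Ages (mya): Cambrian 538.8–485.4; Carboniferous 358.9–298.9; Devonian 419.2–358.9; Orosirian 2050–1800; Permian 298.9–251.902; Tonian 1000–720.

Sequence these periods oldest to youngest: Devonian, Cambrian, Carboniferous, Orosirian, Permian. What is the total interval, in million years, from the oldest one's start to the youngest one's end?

Start ages (Ma): Orosirian 2050, Cambrian 538.8, Devonian 419.2, Carboniferous 358.9, Permian 298.9.
Ordered oldest to youngest: Orosirian, Cambrian, Devonian, Carboniferous, Permian.
Span = 2050 − 251.902 = 1798.098 Myr.

Orosirian → Cambrian → Devonian → Carboniferous → Permian; total span 1798.098 Myr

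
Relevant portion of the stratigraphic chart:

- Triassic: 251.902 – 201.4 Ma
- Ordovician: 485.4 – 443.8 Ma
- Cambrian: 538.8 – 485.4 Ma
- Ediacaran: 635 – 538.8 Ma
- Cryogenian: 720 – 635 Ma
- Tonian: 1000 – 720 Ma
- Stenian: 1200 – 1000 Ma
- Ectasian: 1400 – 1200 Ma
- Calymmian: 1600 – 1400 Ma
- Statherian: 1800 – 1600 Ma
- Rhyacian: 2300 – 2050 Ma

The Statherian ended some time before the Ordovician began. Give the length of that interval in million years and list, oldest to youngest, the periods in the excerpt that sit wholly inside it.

1114.6 million years; Calymmian, Ectasian, Stenian, Tonian, Cryogenian, Ediacaran, Cambrian

End of Statherian = 1600 Ma; start of Ordovician = 485.4 Ma.
Gap = 1600 − 485.4 = 1114.6 Myr.
Periods wholly inside 1600–485.4 Ma: Calymmian (1600–1400), Ectasian (1400–1200), Stenian (1200–1000), Tonian (1000–720), Cryogenian (720–635), Ediacaran (635–538.8), Cambrian (538.8–485.4).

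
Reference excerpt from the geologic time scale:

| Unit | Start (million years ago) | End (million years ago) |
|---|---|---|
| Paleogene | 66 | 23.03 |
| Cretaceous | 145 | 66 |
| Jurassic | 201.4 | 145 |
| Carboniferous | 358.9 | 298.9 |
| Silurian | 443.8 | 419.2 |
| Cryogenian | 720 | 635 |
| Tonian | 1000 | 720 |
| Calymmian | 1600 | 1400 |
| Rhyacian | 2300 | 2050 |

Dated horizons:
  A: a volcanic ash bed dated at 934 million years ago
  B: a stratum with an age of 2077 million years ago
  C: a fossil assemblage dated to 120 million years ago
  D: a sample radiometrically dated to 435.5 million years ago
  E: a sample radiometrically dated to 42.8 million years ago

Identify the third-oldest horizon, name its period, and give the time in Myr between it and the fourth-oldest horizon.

D, in the Silurian; 315.5 million years to C

Larger Ma means older, so oldest first: B 2077 > A 934 > D 435.5 > C 120 > E 42.8.
Counting 3 along gives D (435.5 Ma); the excerpt puts that inside the Silurian, 443.8–419.2 Ma.
Next in line is C (120 Ma), and 435.5 − 120 = 315.5 Myr.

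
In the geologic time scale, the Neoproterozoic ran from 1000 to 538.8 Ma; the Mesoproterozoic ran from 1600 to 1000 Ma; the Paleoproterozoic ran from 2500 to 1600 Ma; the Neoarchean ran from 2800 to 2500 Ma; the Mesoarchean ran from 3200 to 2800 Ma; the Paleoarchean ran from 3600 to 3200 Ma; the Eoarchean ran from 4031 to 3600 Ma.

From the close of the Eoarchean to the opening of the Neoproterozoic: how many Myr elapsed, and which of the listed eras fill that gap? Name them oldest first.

2600 million years; Paleoarchean, Mesoarchean, Neoarchean, Paleoproterozoic, Mesoproterozoic

The Eoarchean closes at 3600 Ma and the Neoproterozoic opens at 1000 Ma, so the interval is 3600 − 1000 = 2600 Myr.
An era fits inside if it starts at or after 3600 Ma and ends at or before 1000 Ma; oldest first that gives Paleoarchean, Mesoarchean, Neoarchean, Paleoproterozoic, Mesoproterozoic.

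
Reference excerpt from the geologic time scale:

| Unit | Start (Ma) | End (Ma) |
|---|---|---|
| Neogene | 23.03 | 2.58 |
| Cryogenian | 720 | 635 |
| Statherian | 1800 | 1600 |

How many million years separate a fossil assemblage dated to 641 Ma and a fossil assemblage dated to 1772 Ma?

1131 million years

1772 − 641 = 1131 million years.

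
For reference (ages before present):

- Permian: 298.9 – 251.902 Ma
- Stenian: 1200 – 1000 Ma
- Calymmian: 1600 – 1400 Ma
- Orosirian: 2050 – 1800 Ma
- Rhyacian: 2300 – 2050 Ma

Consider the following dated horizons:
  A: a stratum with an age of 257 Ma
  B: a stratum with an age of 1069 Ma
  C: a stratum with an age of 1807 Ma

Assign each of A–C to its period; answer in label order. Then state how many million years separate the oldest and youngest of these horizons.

A: 257 Ma lies in 298.9–251.902 Ma, so Permian.
B: 1069 Ma lies in 1200–1000 Ma, so Stenian.
C: 1807 Ma lies in 2050–1800 Ma, so Orosirian.
Oldest = 1807 Ma, youngest = 257 Ma → span 1550 Myr.

A — Permian; B — Stenian; C — Orosirian; span 1550 million years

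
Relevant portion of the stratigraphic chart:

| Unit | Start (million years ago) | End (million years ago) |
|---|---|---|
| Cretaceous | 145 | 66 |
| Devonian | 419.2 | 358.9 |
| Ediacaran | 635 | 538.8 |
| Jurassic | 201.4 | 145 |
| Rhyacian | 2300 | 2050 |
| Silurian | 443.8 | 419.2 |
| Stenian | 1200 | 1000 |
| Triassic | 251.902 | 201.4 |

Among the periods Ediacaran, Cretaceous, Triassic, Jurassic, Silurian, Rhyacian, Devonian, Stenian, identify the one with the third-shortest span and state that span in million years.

Jurassic, 56.4 million years

Start − end for each: Ediacaran 635 − 538.8 = 96.2; Cretaceous 145 − 66 = 79; Triassic 251.902 − 201.4 = 50.502; Jurassic 201.4 − 145 = 56.4; Silurian 443.8 − 419.2 = 24.6; Rhyacian 2300 − 2050 = 250; Devonian 419.2 − 358.9 = 60.3; Stenian 1200 − 1000 = 200.
Ranking these from shortest: Silurian < Triassic < Jurassic < Devonian < Cretaceous < Ediacaran < Stenian < Rhyacian.
Position 3 in that ranking is Jurassic, which lasted 56.4 Myr.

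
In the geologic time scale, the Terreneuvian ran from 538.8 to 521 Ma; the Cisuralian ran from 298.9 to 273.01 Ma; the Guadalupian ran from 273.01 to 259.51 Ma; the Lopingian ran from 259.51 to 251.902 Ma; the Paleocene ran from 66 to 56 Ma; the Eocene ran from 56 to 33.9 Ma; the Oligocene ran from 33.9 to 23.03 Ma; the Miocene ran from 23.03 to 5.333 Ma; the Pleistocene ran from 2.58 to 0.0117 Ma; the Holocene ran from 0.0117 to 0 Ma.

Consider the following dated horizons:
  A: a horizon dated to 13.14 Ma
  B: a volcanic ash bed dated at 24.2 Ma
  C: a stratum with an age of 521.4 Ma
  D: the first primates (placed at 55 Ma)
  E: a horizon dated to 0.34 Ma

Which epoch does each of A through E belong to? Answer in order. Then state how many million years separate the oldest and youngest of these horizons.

A — Miocene; B — Oligocene; C — Terreneuvian; D — Eocene; E — Pleistocene; span 521.06 million years

A: 13.14 Ma lies in 23.03–5.333 Ma, so Miocene.
B: 24.2 Ma lies in 33.9–23.03 Ma, so Oligocene.
C: 521.4 Ma lies in 538.8–521 Ma, so Terreneuvian.
D: 55 Ma lies in 56–33.9 Ma, so Eocene.
E: 0.34 Ma lies in 2.58–0.0117 Ma, so Pleistocene.
Oldest = 521.4 Ma, youngest = 0.34 Ma → span 521.06 Myr.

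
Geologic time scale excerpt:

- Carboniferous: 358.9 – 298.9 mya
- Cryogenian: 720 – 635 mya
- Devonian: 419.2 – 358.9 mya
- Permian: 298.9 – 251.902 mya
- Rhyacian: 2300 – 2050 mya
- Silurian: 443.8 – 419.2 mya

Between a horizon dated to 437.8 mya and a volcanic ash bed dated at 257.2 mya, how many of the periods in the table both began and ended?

437.8 Ma sits inside the Silurian (443.8–419.2) and 257.2 Ma inside the Permian (298.9–251.902); neither of those is wholly between the two dates.
The listed periods lying completely between them are Devonian, Carboniferous — 2 in all.

2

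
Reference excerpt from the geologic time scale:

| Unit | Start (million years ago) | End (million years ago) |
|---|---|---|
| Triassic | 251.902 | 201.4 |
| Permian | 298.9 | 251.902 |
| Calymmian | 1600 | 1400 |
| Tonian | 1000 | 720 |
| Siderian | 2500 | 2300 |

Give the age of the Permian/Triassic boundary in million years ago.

251.902 million years ago

The Permian ends and the Triassic begins at 251.902 million years ago.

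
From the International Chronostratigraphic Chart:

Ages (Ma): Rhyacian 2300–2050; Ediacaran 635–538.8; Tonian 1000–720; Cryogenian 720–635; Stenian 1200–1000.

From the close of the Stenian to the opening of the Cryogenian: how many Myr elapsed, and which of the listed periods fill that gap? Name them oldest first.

End of Stenian = 1000 Ma; start of Cryogenian = 720 Ma.
Gap = 1000 − 720 = 280 Myr.
Periods wholly inside 1000–720 Ma: Tonian (1000–720).

280 million years; Tonian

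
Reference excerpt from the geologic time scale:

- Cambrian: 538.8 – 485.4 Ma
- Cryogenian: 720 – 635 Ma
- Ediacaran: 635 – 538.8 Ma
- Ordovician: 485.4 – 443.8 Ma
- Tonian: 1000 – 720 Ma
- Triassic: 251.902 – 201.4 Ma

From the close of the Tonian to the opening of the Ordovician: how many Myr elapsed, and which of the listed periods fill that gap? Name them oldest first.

234.6 million years; Cryogenian, Ediacaran, Cambrian

End of Tonian = 720 Ma; start of Ordovician = 485.4 Ma.
Gap = 720 − 485.4 = 234.6 Myr.
Periods wholly inside 720–485.4 Ma: Cryogenian (720–635), Ediacaran (635–538.8), Cambrian (538.8–485.4).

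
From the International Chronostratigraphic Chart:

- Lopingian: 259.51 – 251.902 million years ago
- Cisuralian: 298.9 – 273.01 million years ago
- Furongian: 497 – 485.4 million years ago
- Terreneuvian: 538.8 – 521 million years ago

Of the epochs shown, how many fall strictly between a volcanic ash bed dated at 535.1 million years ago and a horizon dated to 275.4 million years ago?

The older date is 535.1 Ma and the younger is 275.4 Ma.
Epochs with start < 535.1 and end > 275.4 Ma: Furongian (497–485.4).
That is 1 complete epoch.

1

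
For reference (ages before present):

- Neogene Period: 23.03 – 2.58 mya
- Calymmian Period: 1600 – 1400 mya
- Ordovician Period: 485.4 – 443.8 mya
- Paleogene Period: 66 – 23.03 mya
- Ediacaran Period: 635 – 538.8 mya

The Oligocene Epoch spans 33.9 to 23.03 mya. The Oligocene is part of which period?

Paleogene

The Oligocene (33.9–23.03 Ma) lies entirely within 66–23.03 Ma, the Paleogene Period.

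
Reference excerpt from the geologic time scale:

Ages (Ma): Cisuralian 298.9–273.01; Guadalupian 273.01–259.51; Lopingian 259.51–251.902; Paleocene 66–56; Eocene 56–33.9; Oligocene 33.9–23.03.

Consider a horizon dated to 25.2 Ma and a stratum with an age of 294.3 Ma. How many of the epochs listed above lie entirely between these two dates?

294.3 Ma sits inside the Cisuralian (298.9–273.01) and 25.2 Ma inside the Oligocene (33.9–23.03); neither of those is wholly between the two dates.
The listed epochs lying completely between them are Guadalupian, Lopingian, Paleocene, Eocene — 4 in all.

4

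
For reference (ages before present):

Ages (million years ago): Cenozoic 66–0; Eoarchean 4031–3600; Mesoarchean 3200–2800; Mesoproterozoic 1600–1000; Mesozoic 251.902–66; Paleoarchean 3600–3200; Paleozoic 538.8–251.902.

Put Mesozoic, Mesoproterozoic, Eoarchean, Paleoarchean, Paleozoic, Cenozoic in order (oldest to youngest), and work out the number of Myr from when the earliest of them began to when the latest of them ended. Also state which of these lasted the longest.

Eoarchean, Paleoarchean, Mesoproterozoic, Paleozoic, Mesozoic, Cenozoic; total span 4031 Myr; longest is Mesoproterozoic

From the excerpt: Mesozoic 251.902–66; Mesoproterozoic 1600–1000; Eoarchean 4031–3600; Paleoarchean 3600–3200; Paleozoic 538.8–251.902; Cenozoic 66–0 (Ma).
Larger Ma is earlier, so the oldest is Eoarchean and the youngest is Cenozoic; oldest to youngest: Eoarchean, Paleoarchean, Mesoproterozoic, Paleozoic, Mesozoic, Cenozoic.
Oldest start 4031 minus youngest end 0 gives 4031 Myr overall.
Individual lengths (start − end): Cenozoic 66; Mesoproterozoic 600; Eoarchean 431; Paleoarchean 400; Mesozoic 185.902; Paleozoic 286.898. The largest is Mesoproterozoic at 600 Myr.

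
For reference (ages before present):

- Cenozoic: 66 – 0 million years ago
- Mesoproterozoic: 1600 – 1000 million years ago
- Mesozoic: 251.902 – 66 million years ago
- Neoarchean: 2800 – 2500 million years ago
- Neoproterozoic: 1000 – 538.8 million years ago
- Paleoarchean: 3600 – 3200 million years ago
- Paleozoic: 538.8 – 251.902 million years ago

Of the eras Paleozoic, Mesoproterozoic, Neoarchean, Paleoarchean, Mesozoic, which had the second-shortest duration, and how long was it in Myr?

Start − end for each: Paleozoic 538.8 − 251.902 = 286.898; Mesoproterozoic 1600 − 1000 = 600; Neoarchean 2800 − 2500 = 300; Paleoarchean 3600 − 3200 = 400; Mesozoic 251.902 − 66 = 185.902.
Ranking these from shortest: Mesozoic < Paleozoic < Neoarchean < Paleoarchean < Mesoproterozoic.
Position 2 in that ranking is Paleozoic, which lasted 286.898 Myr.

Paleozoic, 286.898 million years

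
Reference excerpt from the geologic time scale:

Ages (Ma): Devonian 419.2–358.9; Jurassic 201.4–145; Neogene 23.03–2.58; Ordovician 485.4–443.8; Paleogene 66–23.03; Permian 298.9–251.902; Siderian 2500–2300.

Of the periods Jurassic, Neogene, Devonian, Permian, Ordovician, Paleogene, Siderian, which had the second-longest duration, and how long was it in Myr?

Devonian, 60.3 million years

Start − end for each: Jurassic 201.4 − 145 = 56.4; Neogene 23.03 − 2.58 = 20.45; Devonian 419.2 − 358.9 = 60.3; Permian 298.9 − 251.902 = 46.998; Ordovician 485.4 − 443.8 = 41.6; Paleogene 66 − 23.03 = 42.97; Siderian 2500 − 2300 = 200.
Ranking these from longest: Siderian > Devonian > Jurassic > Permian > Paleogene > Ordovician > Neogene.
Position 2 in that ranking is Devonian, which lasted 60.3 Myr.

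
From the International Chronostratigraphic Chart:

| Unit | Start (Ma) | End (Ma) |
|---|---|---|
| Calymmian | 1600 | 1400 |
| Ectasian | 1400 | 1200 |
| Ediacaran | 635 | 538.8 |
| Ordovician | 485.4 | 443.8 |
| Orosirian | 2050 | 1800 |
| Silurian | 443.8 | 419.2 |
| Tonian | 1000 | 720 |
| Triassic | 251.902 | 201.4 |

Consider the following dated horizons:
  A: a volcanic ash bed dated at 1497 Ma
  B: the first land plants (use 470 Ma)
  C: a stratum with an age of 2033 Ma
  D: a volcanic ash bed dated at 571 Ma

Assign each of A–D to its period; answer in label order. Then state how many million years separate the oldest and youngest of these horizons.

A: 1497 Ma lies in 1600–1400 Ma, so Calymmian.
B: 470 Ma lies in 485.4–443.8 Ma, so Ordovician.
C: 2033 Ma lies in 2050–1800 Ma, so Orosirian.
D: 571 Ma lies in 635–538.8 Ma, so Ediacaran.
Oldest = 2033 Ma, youngest = 470 Ma → span 1563 Myr.

A — Calymmian; B — Ordovician; C — Orosirian; D — Ediacaran; span 1563 million years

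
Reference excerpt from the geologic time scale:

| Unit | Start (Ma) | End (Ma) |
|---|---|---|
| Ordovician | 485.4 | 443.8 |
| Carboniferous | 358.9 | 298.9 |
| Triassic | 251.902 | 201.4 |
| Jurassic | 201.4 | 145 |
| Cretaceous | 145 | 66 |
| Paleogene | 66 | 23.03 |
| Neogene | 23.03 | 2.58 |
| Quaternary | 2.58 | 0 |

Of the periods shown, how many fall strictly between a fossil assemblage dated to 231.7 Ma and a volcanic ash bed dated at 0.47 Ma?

4

231.7 Ma sits inside the Triassic (251.902–201.4) and 0.47 Ma inside the Quaternary (2.58–0); neither of those is wholly between the two dates.
The listed periods lying completely between them are Jurassic, Cretaceous, Paleogene, Neogene — 4 in all.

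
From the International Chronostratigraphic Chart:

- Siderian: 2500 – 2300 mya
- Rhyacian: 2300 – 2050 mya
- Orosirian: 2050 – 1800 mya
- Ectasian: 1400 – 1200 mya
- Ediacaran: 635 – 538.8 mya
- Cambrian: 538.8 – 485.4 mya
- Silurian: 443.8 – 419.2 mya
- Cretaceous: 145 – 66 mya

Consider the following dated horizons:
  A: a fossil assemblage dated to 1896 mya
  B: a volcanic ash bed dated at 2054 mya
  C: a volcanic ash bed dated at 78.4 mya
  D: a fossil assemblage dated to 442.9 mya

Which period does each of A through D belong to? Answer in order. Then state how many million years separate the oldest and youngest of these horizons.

A — Orosirian; B — Rhyacian; C — Cretaceous; D — Silurian; span 1975.6 million years

A: 1896 Ma lies in 2050–1800 Ma, so Orosirian.
B: 2054 Ma lies in 2300–2050 Ma, so Rhyacian.
C: 78.4 Ma lies in 145–66 Ma, so Cretaceous.
D: 442.9 Ma lies in 443.8–419.2 Ma, so Silurian.
Oldest = 2054 Ma, youngest = 78.4 Ma → span 1975.6 Myr.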